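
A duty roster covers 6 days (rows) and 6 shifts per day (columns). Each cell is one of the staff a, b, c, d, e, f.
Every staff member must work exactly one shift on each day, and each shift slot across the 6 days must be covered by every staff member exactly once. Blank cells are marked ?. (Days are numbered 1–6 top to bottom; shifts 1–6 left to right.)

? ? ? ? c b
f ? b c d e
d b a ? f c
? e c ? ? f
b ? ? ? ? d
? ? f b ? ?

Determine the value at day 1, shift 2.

f

Day 2, shift 2: day 2 has {b, c, d, e, f} and shift 2 has {b, e}, leaving only a.
Day 3, shift 4: day 3 has {a, b, c, d, f} and shift 4 has {b, c}, leaving only e.
Day 4, shift 1: day 4 has {c, e, f} and shift 1 has {b, d, f}, leaving only a.
Day 1, shift 1: day 1 has {b, c} and shift 1 has {a, b, d, f}, leaving only e.
Day 1, shift 3: day 1 has {b, c, e} and shift 3 has {a, b, c, f}, leaving only d.
Day 1 already has {b, c, d, e} and shift 2 already has {a, b, e}, so day 1, shift 2 must be f.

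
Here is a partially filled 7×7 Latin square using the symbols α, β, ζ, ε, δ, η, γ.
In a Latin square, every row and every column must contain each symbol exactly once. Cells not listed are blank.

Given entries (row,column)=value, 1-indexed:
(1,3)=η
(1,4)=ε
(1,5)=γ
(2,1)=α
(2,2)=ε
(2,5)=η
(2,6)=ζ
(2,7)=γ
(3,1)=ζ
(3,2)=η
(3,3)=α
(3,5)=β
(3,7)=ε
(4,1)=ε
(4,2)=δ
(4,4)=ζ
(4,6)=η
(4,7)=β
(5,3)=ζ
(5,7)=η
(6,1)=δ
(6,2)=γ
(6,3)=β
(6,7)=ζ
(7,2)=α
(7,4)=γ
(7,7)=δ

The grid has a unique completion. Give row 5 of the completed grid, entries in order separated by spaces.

Row 5, column 2: row 5 has {ζ, η} and column 2 has {α, ε, δ, η, γ}, leaving only β.
Row 5, column 1: row 5 has {β, ζ, η} and column 1 has {α, ζ, ε, δ}, leaving only γ.
Row 1, column 1: row 1 has {ε, η, γ} and column 1 has {α, ζ, ε, δ, γ}, leaving only β.
Row 1, column 2: row 1 has {β, ε, η, γ} and column 2 has {α, β, ε, δ, η, γ}, leaving only ζ.
Row 1, column 7: row 1 has {β, ζ, ε, η, γ} and column 7 has {β, ζ, ε, δ, η, γ}, leaving only α.
Row 1, column 6: row 1 has {α, β, ζ, ε, η, γ} and column 6 has {ζ, η}, leaving only δ.
Row 2, column 3: row 2 has {α, ζ, ε, η, γ} and column 3 has {α, β, ζ, η}, leaving only δ.
Row 2, column 4: row 2 has {α, ζ, ε, δ, η, γ} and column 4 has {ζ, ε, γ}, leaving only β.
Row 3, column 4: row 3 has {α, β, ζ, ε, η} and column 4 has {β, ζ, ε, γ}, leaving only δ.
Row 5, column 4: row 5 has {β, ζ, η, γ} and column 4 has {β, ζ, ε, δ, γ}, leaving only α.
Row 5, column 6: row 5 has {α, β, ζ, η, γ} and column 6 has {ζ, δ, η}, leaving only ε.
Row 5, column 5: row 5 has {α, β, ζ, ε, η, γ} and column 5 has {β, η, γ}, leaving only δ.
So row 5 reads: γ β ζ α δ ε η.

γ β ζ α δ ε η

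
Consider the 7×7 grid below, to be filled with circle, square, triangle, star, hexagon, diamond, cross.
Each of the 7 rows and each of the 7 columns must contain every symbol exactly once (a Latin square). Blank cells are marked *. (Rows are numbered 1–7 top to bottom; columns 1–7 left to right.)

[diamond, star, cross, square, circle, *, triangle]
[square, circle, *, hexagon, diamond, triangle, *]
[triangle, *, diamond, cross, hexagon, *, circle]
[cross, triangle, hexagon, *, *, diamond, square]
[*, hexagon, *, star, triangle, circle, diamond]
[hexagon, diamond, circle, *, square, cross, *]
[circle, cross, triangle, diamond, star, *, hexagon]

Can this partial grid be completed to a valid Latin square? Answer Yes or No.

No

Row 4, column 5: row 4 together with column 5 already contain {circle, square, triangle, star, hexagon, diamond, cross} — every symbol — so nothing can go there. The grid has no valid completion.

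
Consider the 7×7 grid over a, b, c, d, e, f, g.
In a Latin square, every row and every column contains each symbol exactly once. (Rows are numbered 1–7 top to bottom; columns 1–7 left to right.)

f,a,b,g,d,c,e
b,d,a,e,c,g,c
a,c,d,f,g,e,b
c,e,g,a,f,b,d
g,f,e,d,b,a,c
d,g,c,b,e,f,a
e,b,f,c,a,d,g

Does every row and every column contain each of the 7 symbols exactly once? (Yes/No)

Row 2 contains c twice (at columns 5 and 7), so it is not a permutation.

No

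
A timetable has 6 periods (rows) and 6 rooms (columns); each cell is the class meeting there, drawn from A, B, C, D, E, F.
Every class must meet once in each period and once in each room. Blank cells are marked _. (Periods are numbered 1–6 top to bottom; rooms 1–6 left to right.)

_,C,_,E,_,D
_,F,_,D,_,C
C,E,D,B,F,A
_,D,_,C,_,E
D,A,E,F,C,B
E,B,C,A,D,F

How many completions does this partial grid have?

Period 1, room 1: eliminating its period and room leaves {A, B, F}.
Period 1, room 3: eliminating its period and room leaves {A, B, F}.
Period 1, room 5: eliminating its period and room leaves {A, B}.
Period 2, room 1: eliminating its period and room leaves {A, B}.
Period 2, room 3: eliminating its period and room leaves {A, B}.
Period 2, room 5: eliminating its period and room leaves {A, B, E}.
Period 4, room 1: eliminating its period and room leaves {A, B, F}.
Period 4, room 3: eliminating its period and room leaves {A, B, F}.
Period 4, room 5: eliminating its period and room leaves {A, B}.
Enumerating the assignments across these blanks that avoid any period or room repeat gives 4 completions.

4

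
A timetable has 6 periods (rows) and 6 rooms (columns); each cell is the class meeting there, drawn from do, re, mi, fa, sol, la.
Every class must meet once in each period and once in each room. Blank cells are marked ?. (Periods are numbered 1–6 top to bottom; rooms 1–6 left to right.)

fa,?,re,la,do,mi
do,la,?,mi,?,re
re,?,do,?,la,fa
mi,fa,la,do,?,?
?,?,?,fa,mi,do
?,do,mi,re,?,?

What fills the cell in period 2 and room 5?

Period 1, room 2: period 1 has {do, re, mi, fa, la} and room 2 has {do, fa, la}, leaving only sol.
Period 3, room 2: period 3 has {do, re, fa, la} and room 2 has {do, fa, sol, la}, leaving only mi.
Period 3, room 4: period 3 has {do, re, mi, fa, la} and room 4 has {do, re, mi, fa, la}, leaving only sol.
Period 4, room 6: period 4 has {do, mi, fa, la} and room 6 has {do, re, mi, fa}, leaving only sol.
Period 4, room 5: period 4 has {do, mi, fa, sol, la} and room 5 has {do, mi, la}, leaving only re.
Period 5, room 2: period 5 has {do, mi, fa} and room 2 has {do, mi, fa, sol, la}, leaving only re.
Period 5, room 3: period 5 has {do, re, mi, fa} and room 3 has {do, re, mi, la}, leaving only sol.
Period 2, room 3: period 2 has {do, re, mi, la} and room 3 has {do, re, mi, sol, la}, leaving only fa.
Period 2 already has {do, re, mi, fa, la} and room 5 already has {do, re, mi, la}, so period 2, room 5 must be sol.

sol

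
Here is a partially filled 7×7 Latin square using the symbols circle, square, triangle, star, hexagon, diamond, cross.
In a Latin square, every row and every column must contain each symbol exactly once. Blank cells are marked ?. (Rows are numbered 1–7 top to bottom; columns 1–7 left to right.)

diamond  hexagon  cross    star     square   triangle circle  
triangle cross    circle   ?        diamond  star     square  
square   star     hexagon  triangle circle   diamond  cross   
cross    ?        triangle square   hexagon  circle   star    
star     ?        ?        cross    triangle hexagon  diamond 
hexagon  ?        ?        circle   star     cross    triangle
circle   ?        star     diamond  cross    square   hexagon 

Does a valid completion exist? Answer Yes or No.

Yes

No row or column among the givens repeats a symbol, and propagating forced cells runs into no contradiction.
One valid completion exists (for instance, diamond hexagon cross star square triangle circle / triangle cross circle hexagon diamond star square / square star hexagon triangle circle diamond cross / cross diamond triangle square hexagon circle star / star circle square cross triangle hexagon diamond / hexagon square diamond circle star cross triangle / circle triangle star diamond cross square hexagon).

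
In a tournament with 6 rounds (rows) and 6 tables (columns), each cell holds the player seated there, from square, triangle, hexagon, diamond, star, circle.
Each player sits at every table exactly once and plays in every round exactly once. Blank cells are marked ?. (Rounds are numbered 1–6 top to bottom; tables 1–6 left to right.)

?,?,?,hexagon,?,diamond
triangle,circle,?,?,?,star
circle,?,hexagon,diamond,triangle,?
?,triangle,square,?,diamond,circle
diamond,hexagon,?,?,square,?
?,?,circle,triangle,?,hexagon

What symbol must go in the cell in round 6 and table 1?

square

Round 2, table 3: round 2 has {triangle, star, circle} and table 3 has {square, hexagon, circle}, leaving only diamond.
Round 2, table 4: round 2 has {triangle, diamond, star, circle} and table 4 has {triangle, hexagon, diamond}, leaving only square.
Round 2, table 5: round 2 has {square, triangle, diamond, star, circle} and table 5 has {square, triangle, diamond}, leaving only hexagon.
Round 3, table 6: round 3 has {triangle, hexagon, diamond, circle} and table 6 has {hexagon, diamond, star, circle}, leaving only square.
Round 3, table 2: round 3 has {square, triangle, hexagon, diamond, circle} and table 2 has {triangle, hexagon, circle}, leaving only star.
Round 1, table 2: round 1 has {hexagon, diamond} and table 2 has {triangle, hexagon, star, circle}, leaving only square.
Round 1, table 1: round 1 has {square, hexagon, diamond} and table 1 has {triangle, diamond, circle}, leaving only star.
Round 6 already has {triangle, hexagon, circle} and table 1 already has {triangle, diamond, star, circle}, so round 6, table 1 must be square.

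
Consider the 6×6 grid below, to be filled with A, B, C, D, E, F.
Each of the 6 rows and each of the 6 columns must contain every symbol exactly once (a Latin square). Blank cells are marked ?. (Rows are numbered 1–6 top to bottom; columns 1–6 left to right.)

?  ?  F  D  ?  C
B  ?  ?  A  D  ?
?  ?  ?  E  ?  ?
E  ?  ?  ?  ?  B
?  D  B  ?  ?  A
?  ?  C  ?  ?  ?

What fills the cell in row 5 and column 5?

Row 1, column 1: row 1 has {C, D, F} and column 1 has {B, E}, leaving only A.
Row 2, column 3: row 2 has {A, B, D} and column 3 has {B, C, F}, leaving only E.
Row 2, column 6: row 2 has {A, B, D, E} and column 6 has {A, B, C}, leaving only F.
Row 2, column 2: row 2 has {A, B, D, E, F} and column 2 has {D}, leaving only C.
Row 3, column 6: row 3 has {E} and column 6 has {A, B, C, F}, leaving only D.
Row 3, column 3: row 3 has {D, E} and column 3 has {B, C, E, F}, leaving only A.
Row 4, column 3: row 4 has {B, E} and column 3 has {A, B, C, E, F}, leaving only D.
Row 6, column 6: row 6 has {C} and column 6 has {A, B, C, D, F}, leaving only E.
Row 5, column 5 is narrowed to {C, E, F}.
If it were C, then row 5, column 4 would be left with no valid symbol.
If it were F, then row 5, column 4 would be left with no valid symbol.
So row 5, column 5 must be E.

E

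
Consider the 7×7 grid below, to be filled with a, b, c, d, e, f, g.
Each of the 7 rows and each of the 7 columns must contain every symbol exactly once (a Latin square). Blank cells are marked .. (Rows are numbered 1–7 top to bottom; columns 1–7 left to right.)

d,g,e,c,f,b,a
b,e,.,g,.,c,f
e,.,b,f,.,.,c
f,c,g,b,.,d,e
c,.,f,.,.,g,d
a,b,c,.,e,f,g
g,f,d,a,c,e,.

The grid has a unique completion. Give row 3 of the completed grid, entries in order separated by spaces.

e d b f g a c

Row 3, column 6: row 3 has {b, c, e, f} and column 6 has {b, c, d, e, f, g}, leaving only a.
Row 3, column 2: row 3 has {a, b, c, e, f} and column 2 has {b, c, e, f, g}, leaving only d.
Row 3, column 5: row 3 has {a, b, c, d, e, f} and column 5 has {c, e, f}, leaving only g.
So row 3 reads: e d b f g a c.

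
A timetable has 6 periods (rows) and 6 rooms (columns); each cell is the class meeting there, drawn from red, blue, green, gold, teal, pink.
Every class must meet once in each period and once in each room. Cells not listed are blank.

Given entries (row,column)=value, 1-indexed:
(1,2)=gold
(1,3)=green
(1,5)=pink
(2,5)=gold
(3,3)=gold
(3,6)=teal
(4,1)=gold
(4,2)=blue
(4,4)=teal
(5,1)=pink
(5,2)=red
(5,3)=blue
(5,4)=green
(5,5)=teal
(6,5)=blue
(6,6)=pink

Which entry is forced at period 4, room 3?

Period 5, room 6: period 5 has {red, blue, green, teal, pink} and room 6 has {teal, pink}, leaving only gold.
Period 4, room 3 is narrowed to {red, pink}.
If it were red, then period 4, room 6 would be left with no valid symbol.
So period 4, room 3 must be pink.

pink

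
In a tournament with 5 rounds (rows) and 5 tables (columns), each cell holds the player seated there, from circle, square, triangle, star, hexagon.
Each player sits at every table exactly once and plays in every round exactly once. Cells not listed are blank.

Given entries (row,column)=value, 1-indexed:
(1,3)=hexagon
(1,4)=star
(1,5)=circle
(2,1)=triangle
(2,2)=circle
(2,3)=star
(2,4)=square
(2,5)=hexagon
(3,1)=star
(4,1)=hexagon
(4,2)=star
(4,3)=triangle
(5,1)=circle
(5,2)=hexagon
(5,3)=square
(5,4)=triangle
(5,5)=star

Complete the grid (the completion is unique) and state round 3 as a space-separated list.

Round 3, table 3: round 3 has {star} and table 3 has {square, triangle, star, hexagon}, leaving only circle.
Round 3, table 4: round 3 has {circle, star} and table 4 has {square, triangle, star}, leaving only hexagon.
Round 1, table 1: round 1 has {circle, star, hexagon} and table 1 has {circle, triangle, star, hexagon}, leaving only square.
Round 1, table 2: round 1 has {circle, square, star, hexagon} and table 2 has {circle, star, hexagon}, leaving only triangle.
Round 3, table 2: round 3 has {circle, star, hexagon} and table 2 has {circle, triangle, star, hexagon}, leaving only square.
Round 3, table 5: round 3 has {circle, square, star, hexagon} and table 5 has {circle, star, hexagon}, leaving only triangle.
So round 3 reads: star square circle hexagon triangle.

star square circle hexagon triangle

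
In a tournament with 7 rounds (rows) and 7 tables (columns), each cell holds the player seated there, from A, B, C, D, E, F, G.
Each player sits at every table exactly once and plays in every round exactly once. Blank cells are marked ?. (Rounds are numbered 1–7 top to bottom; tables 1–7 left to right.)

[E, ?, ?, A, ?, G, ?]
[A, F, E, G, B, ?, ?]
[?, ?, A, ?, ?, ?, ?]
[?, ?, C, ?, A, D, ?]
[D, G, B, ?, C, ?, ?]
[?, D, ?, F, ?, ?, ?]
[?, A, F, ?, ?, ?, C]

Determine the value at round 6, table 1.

Round 1, table 3: round 1 has {A, E, G} and table 3 has {A, B, C, E, F}, leaving only D.
Round 1, table 5: round 1 has {A, D, E, G} and table 5 has {A, B, C}, leaving only F.
Round 1, table 7: round 1 has {A, D, E, F, G} and table 7 has {C}, leaving only B.
Round 1, table 2: round 1 has {A, B, D, E, F, G} and table 2 has {A, D, F, G}, leaving only C.
Round 2, table 6: round 2 has {A, B, E, F, G} and table 6 has {D, G}, leaving only C.
Round 2, table 7: round 2 has {A, B, C, E, F, G} and table 7 has {B, C}, leaving only D.
Round 5, table 4: round 5 has {B, C, D, G} and table 4 has {A, F, G}, leaving only E.
Round 4, table 4: round 4 has {A, C, D} and table 4 has {A, E, F, G}, leaving only B.
Round 4, table 2: round 4 has {A, B, C, D} and table 2 has {A, C, D, F, G}, leaving only E.
Round 3, table 2: round 3 has {A} and table 2 has {A, C, D, E, F, G}, leaving only B.
Round 6, table 3: round 6 has {D, F} and table 3 has {A, B, C, D, E, F}, leaving only G.
Round 6, table 5: round 6 has {D, F, G} and table 5 has {A, B, C, F}, leaving only E.
Round 6, table 7: round 6 has {D, E, F, G} and table 7 has {B, C, D}, leaving only A.
Round 5, table 7: round 5 has {B, C, D, E, G} and table 7 has {A, B, C, D}, leaving only F.
Round 4, table 7: round 4 has {A, B, C, D, E} and table 7 has {A, B, C, D, F}, leaving only G.
Round 3, table 7: round 3 has {A, B} and table 7 has {A, B, C, D, F, G}, leaving only E.
Round 3, table 6: round 3 has {A, B, E} and table 6 has {C, D, G}, leaving only F.
Round 4, table 1: round 4 has {A, B, C, D, E, G} and table 1 has {A, D, E}, leaving only F.
Round 5, table 6: round 5 has {B, C, D, E, F, G} and table 6 has {C, D, F, G}, leaving only A.
Round 6, table 6: round 6 has {A, D, E, F, G} and table 6 has {A, C, D, F, G}, leaving only B.
Round 6 already has {A, B, D, E, F, G} and table 1 already has {A, D, E, F}, so round 6, table 1 must be C.

C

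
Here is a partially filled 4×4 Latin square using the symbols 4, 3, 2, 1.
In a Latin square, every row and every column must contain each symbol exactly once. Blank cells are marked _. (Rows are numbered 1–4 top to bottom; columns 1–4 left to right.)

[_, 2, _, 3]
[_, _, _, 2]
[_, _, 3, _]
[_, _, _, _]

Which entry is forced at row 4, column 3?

Row 4, column 3 is narrowed to {4, 2, 1}.
If it were 4, then row 2, column 3 would be left with no valid symbol.
If it were 1, then row 2, column 3 would be left with no valid symbol.
So row 4, column 3 must be 2.

2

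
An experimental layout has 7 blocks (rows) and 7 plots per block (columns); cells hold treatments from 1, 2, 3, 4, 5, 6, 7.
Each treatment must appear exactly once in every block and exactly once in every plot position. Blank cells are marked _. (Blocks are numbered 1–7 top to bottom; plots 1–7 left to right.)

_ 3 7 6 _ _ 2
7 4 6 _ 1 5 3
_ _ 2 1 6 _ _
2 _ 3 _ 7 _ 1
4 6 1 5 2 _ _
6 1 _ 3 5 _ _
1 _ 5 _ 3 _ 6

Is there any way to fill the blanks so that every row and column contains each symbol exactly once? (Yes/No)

No

Block 1, plot 1: block 1 has {2, 3, 6, 7} and plot 1 has {1, 2, 4, 6, 7}, so it must be 5.
Block 1, plot 5: block 1 has {2, 3, 5, 6, 7} and plot 5 has {1, 2, 3, 5, 6, 7}, so it must be 4.
Block 1, plot 6: block 1 has {2, 3, 4, 5, 6, 7} and plot 6 has {5}, so it must be 1.
Block 2, plot 4: block 2 has {1, 3, 4, 5, 6, 7} and plot 4 has {1, 3, 5, 6}, so it must be 2.
Block 3, plot 1: block 3 has {1, 2, 6} and plot 1 has {1, 2, 4, 5, 6, 7}, so it must be 3.
Block 4, plot 2: block 4 has {1, 2, 3, 7} and plot 2 has {1, 3, 4, 6}, so it must be 5.
Block 3, plot 2: block 3 has {1, 2, 3, 6} and plot 2 has {1, 3, 4, 5, 6}, so it must be 7.
Block 3, plot 6: block 3 has {1, 2, 3, 6, 7} and plot 6 has {1, 5}, so it must be 4.
Block 3, plot 7: block 3 has {1, 2, 3, 4, 6, 7} and plot 7 has {1, 2, 3, 6}, so it must be 5.
Block 4, plot 4: block 4 has {1, 2, 3, 5, 7} and plot 4 has {1, 2, 3, 5, 6}, so it must be 4.
Block 4, plot 6: block 4 has {1, 2, 3, 4, 5, 7} and plot 6 has {1, 4, 5}, so it must be 6.
Block 5, plot 7: block 5 has {1, 2, 4, 5, 6} and plot 7 has {1, 2, 3, 5, 6}, so it must be 7.
Block 5, plot 6: block 5 has {1, 2, 4, 5, 6, 7} and plot 6 has {1, 4, 5, 6}, so it must be 3.
Block 6, plot 3: block 6 has {1, 3, 5, 6} and plot 3 has {1, 2, 3, 5, 6, 7}, so it must be 4.
Now block 6, plot 7: block 6 together with plot 7 already contain {1, 2, 3, 4, 5, 6, 7} — every symbol — so nothing can go there. The grid has no valid completion.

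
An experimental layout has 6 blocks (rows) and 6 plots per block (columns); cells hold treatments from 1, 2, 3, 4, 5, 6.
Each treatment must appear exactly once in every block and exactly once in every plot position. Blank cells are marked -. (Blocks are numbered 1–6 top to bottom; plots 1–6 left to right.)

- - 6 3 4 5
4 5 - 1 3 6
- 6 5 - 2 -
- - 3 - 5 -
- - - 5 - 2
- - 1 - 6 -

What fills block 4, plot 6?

4

Block 2, plot 3: block 2 has {1, 3, 4, 5, 6} and plot 3 has {1, 3, 5, 6}, leaving only 2.
Block 3, plot 4: block 3 has {2, 5, 6} and plot 4 has {1, 3, 5}, leaving only 4.
Block 5, plot 3: block 5 has {2, 5} and plot 3 has {1, 2, 3, 5, 6}, leaving only 4.
Block 5, plot 5: block 5 has {2, 4, 5} and plot 5 has {2, 3, 4, 5, 6}, leaving only 1.
Block 5, plot 2: block 5 has {1, 2, 4, 5} and plot 2 has {5, 6}, leaving only 3.
Block 5, plot 1: block 5 has {1, 2, 3, 4, 5} and plot 1 has {4}, leaving only 6.
Block 6, plot 4: block 6 has {1, 6} and plot 4 has {1, 3, 4, 5}, leaving only 2.
Block 4, plot 4: block 4 has {3, 5} and plot 4 has {1, 2, 3, 4, 5}, leaving only 6.
Block 6, plot 2: block 6 has {1, 2, 6} and plot 2 has {3, 5, 6}, leaving only 4.
Block 6, plot 6: block 6 has {1, 2, 4, 6} and plot 6 has {2, 5, 6}, leaving only 3.
Block 3, plot 6: block 3 has {2, 4, 5, 6} and plot 6 has {2, 3, 5, 6}, leaving only 1.
Block 4 already has {3, 5, 6} and plot 6 already has {1, 2, 3, 5, 6}, so block 4, plot 6 must be 4.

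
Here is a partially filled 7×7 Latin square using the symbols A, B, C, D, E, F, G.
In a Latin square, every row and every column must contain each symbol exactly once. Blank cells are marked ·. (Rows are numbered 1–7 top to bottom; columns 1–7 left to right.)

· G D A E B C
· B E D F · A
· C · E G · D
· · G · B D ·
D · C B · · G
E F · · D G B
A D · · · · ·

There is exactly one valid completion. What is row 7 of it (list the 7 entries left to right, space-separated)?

Row 7, column 5: row 7 has {A, D} and column 5 has {B, D, E, F, G}, leaving only C.
Row 1, column 1: row 1 has {A, B, C, D, E, G} and column 1 has {A, D, E}, leaving only F.
Row 2, column 6: row 2 has {A, B, D, E, F} and column 6 has {B, D, G}, leaving only C.
Row 2, column 1: row 2 has {A, B, C, D, E, F} and column 1 has {A, D, E, F}, leaving only G.
Row 3, column 1: row 3 has {C, D, E, G} and column 1 has {A, D, E, F, G}, leaving only B.
Row 4, column 1: row 4 has {B, D, G} and column 1 has {A, B, D, E, F, G}, leaving only C.
Row 4, column 4: row 4 has {B, C, D, G} and column 4 has {A, B, D, E}, leaving only F.
Row 7, column 4: row 7 has {A, C, D} and column 4 has {A, B, D, E, F}, leaving only G.
Row 4, column 7: row 4 has {B, C, D, F, G} and column 7 has {A, B, C, D, G}, leaving only E.
Row 7, column 7: row 7 has {A, C, D, G} and column 7 has {A, B, C, D, E, G}, leaving only F.
Row 7, column 3: row 7 has {A, C, D, F, G} and column 3 has {C, D, E, G}, leaving only B.
Row 7, column 6: row 7 has {A, B, C, D, F, G} and column 6 has {B, C, D, G}, leaving only E.
So row 7 reads: A D B G C E F.

A D B G C E F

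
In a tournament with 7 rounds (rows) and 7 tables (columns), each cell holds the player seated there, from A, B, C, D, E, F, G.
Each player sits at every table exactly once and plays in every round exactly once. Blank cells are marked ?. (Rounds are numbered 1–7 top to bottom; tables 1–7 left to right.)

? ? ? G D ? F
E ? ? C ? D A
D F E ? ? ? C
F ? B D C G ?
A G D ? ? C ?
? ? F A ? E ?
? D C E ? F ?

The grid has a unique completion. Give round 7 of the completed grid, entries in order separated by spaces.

Round 1, table 3: round 1 has {D, F, G} and table 3 has {B, C, D, E, F}, leaving only A.
Round 1, table 6: round 1 has {A, D, F, G} and table 6 has {C, D, E, F, G}, leaving only B.
Round 1, table 1: round 1 has {A, B, D, F, G} and table 1 has {A, D, E, F}, leaving only C.
Round 1, table 2: round 1 has {A, B, C, D, F, G} and table 2 has {D, F, G}, leaving only E.
Round 2, table 2: round 2 has {A, C, D, E} and table 2 has {D, E, F, G}, leaving only B.
Round 2, table 3: round 2 has {A, B, C, D, E} and table 3 has {A, B, C, D, E, F}, leaving only G.
Round 2, table 5: round 2 has {A, B, C, D, E, G} and table 5 has {C, D}, leaving only F.
Round 3, table 4: round 3 has {C, D, E, F} and table 4 has {A, C, D, E, G}, leaving only B.
Round 3, table 6: round 3 has {B, C, D, E, F} and table 6 has {B, C, D, E, F, G}, leaving only A.
Round 3, table 5: round 3 has {A, B, C, D, E, F} and table 5 has {C, D, F}, leaving only G.
Round 4, table 2: round 4 has {B, C, D, F, G} and table 2 has {B, D, E, F, G}, leaving only A.
Round 4, table 7: round 4 has {A, B, C, D, F, G} and table 7 has {A, C, F}, leaving only E.
Round 5, table 4: round 5 has {A, C, D, G} and table 4 has {A, B, C, D, E, G}, leaving only F.
Round 5, table 7: round 5 has {A, C, D, F, G} and table 7 has {A, C, E, F}, leaving only B.
Round 7, table 7: round 7 has {C, D, E, F} and table 7 has {A, B, C, E, F}, leaving only G.
Round 7, table 1: round 7 has {C, D, E, F, G} and table 1 has {A, C, D, E, F}, leaving only B.
Round 7, table 5: round 7 has {B, C, D, E, F, G} and table 5 has {C, D, F, G}, leaving only A.
So round 7 reads: B D C E A F G.

B D C E A F G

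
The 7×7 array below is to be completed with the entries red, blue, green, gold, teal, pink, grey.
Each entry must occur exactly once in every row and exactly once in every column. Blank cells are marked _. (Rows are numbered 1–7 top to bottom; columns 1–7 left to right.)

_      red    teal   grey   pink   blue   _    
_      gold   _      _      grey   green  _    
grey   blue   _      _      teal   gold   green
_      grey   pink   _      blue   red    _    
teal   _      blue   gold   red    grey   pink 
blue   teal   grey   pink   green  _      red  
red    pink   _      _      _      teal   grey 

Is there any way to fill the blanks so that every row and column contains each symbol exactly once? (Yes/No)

Row 6, column 6: row 6 together with column 6 already contain {red, blue, green, gold, teal, pink, grey} — every symbol — so nothing can go there. The grid has no valid completion.

No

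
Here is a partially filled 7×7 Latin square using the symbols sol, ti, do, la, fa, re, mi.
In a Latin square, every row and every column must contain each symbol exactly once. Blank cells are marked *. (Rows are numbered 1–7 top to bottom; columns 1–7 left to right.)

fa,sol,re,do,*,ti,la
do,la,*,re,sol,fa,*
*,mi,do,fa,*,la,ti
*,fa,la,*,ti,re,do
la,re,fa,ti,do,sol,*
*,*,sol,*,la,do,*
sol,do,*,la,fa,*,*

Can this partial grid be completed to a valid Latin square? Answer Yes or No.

No

Row 1, column 5: row 1 has {sol, ti, do, la, fa, re} and column 5 has {sol, ti, do, la, fa}, so it must be mi.
Row 2, column 7: row 2 has {sol, do, la, fa, re} and column 7 has {ti, do, la}, so it must be mi.
Now row 5, column 7: row 5 together with column 7 already contain {sol, ti, do, la, fa, re, mi} — every symbol — so nothing can go there. The grid has no valid completion.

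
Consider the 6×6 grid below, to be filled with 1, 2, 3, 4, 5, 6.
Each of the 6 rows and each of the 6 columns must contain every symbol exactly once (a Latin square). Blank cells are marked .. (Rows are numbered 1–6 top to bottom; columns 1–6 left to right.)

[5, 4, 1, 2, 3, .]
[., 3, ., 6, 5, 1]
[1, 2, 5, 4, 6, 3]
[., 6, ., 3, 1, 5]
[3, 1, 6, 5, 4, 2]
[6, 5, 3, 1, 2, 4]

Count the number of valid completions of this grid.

2

Row 1, column 6: eliminating its row and column leaves {6}.
Row 2, column 1: eliminating its row and column leaves {2, 4}.
Row 2, column 3: eliminating its row and column leaves {2, 4}.
Row 4, column 1: eliminating its row and column leaves {2, 4}.
Row 4, column 3: eliminating its row and column leaves {2, 4}.
Enumerating the assignments across these blanks that avoid any row or column repeat gives 2 completions.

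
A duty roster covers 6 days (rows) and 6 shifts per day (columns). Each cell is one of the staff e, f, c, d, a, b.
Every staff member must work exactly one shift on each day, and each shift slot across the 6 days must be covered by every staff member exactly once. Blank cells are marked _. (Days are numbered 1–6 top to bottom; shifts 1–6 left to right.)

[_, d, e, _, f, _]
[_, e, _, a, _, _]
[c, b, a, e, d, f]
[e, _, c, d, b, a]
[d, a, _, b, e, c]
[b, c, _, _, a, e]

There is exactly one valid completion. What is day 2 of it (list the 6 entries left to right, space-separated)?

f e b a c d

Day 2, shift 1: day 2 has {e, a} and shift 1 has {e, c, d, b}, leaving only f.
Day 2, shift 5: day 2 has {e, f, a} and shift 5 has {e, f, d, a, b}, leaving only c.
Day 1, shift 1: day 1 has {e, f, d} and shift 1 has {e, f, c, d, b}, leaving only a.
Day 1, shift 4: day 1 has {e, f, d, a} and shift 4 has {e, d, a, b}, leaving only c.
Day 1, shift 6: day 1 has {e, f, c, d, a} and shift 6 has {e, f, c, a}, leaving only b.
Day 2, shift 6: day 2 has {e, f, c, a} and shift 6 has {e, f, c, a, b}, leaving only d.
Day 2, shift 3: day 2 has {e, f, c, d, a} and shift 3 has {e, c, a}, leaving only b.
So day 2 reads: f e b a c d.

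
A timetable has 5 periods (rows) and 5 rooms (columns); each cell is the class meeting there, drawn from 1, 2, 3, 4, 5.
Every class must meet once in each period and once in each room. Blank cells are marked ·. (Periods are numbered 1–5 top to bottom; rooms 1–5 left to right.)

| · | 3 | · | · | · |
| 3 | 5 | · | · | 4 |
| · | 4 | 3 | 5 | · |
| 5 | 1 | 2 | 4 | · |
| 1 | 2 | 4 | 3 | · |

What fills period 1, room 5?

2

Period 2, room 3: period 2 has {3, 4, 5} and room 3 has {2, 3, 4}, leaving only 1.
Period 1, room 3: period 1 has {3} and room 3 has {1, 2, 3, 4}, leaving only 5.
Period 2, room 4: period 2 has {1, 3, 4, 5} and room 4 has {3, 4, 5}, leaving only 2.
Period 1, room 4: period 1 has {3, 5} and room 4 has {2, 3, 4, 5}, leaving only 1.
Period 1 already has {1, 3, 5} and room 5 already has {4}, so period 1, room 5 must be 2.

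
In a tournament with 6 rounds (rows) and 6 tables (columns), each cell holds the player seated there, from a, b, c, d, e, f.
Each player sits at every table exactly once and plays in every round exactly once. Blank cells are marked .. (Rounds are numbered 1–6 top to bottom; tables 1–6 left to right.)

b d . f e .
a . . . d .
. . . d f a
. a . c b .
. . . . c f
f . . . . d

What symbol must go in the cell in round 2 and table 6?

b

Round 1, table 6: round 1 has {b, d, e, f} and table 6 has {a, d, f}, leaving only c.
Round 1, table 3: round 1 has {b, c, d, e, f} and table 3 has {}, leaving only a.
Round 4, table 6: round 4 has {a, b, c} and table 6 has {a, c, d, f}, leaving only e.
Round 2 already has {a, d} and table 6 already has {a, c, d, e, f}, so round 2, table 6 must be b.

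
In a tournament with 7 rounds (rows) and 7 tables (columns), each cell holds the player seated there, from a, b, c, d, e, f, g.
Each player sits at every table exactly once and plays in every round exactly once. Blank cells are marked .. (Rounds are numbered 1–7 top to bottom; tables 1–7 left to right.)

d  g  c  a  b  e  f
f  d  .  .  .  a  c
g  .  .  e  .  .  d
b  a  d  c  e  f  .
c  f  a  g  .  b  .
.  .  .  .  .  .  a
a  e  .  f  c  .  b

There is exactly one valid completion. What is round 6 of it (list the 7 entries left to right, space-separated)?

Round 6, table 1: round 6 has {a} and table 1 has {a, b, c, d, f, g}, leaving only e.
Round 2, table 4: round 2 has {a, c, d, f} and table 4 has {a, c, e, f, g}, leaving only b.
Round 6, table 4: round 6 has {a, e} and table 4 has {a, b, c, e, f, g}, leaving only d.
Round 2, table 5: round 2 has {a, b, c, d, f} and table 5 has {b, c, e}, leaving only g.
Round 6, table 5: round 6 has {a, d, e} and table 5 has {b, c, e, g}, leaving only f.
Round 2, table 3: round 2 has {a, b, c, d, f, g} and table 3 has {a, c, d}, leaving only e.
Round 3, table 5: round 3 has {d, e, g} and table 5 has {b, c, e, f, g}, leaving only a.
Round 3, table 6: round 3 has {a, d, e, g} and table 6 has {a, b, e, f}, leaving only c.
Round 6, table 6: round 6 has {a, d, e, f} and table 6 has {a, b, c, e, f}, leaving only g.
Round 6, table 3: round 6 has {a, d, e, f, g} and table 3 has {a, c, d, e}, leaving only b.
Round 6, table 2: round 6 has {a, b, d, e, f, g} and table 2 has {a, d, e, f, g}, leaving only c.
So round 6 reads: e c b d f g a.

e c b d f g a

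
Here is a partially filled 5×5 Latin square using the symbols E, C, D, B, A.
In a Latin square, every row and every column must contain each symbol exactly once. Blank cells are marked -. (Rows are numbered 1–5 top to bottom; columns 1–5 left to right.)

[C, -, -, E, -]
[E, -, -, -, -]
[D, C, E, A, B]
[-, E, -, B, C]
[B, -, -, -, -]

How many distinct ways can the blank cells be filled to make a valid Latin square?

3

Row 1, column 2: eliminating its row and column leaves {D, B, A}.
Row 1, column 3: eliminating its row and column leaves {D, B, A}.
Row 1, column 5: eliminating its row and column leaves {D, A}.
Row 2, column 2: eliminating its row and column leaves {D, B, A}.
Row 2, column 3: eliminating its row and column leaves {C, D, B, A}.
Row 2, column 4: eliminating its row and column leaves {C, D}.
Row 2, column 5: eliminating its row and column leaves {D, A}.
Row 4, column 1: eliminating its row and column leaves {A}.
Row 4, column 3: eliminating its row and column leaves {D, A}.
Row 5, column 2: eliminating its row and column leaves {D, A}.
Row 5, column 3: eliminating its row and column leaves {C, D, A}.
Row 5, column 4: eliminating its row and column leaves {C, D}.
Row 5, column 5: eliminating its row and column leaves {E, D, A}.
Enumerating the assignments across these blanks that avoid any row or column repeat gives 3 completions.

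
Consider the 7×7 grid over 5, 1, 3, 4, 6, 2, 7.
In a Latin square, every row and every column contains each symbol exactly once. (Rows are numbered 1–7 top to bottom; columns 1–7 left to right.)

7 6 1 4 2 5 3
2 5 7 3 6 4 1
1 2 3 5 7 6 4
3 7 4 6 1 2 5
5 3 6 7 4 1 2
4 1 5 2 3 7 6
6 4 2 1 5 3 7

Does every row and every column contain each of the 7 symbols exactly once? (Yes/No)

Each row is a permutation of the 7 symbols, and so is each column.

Yes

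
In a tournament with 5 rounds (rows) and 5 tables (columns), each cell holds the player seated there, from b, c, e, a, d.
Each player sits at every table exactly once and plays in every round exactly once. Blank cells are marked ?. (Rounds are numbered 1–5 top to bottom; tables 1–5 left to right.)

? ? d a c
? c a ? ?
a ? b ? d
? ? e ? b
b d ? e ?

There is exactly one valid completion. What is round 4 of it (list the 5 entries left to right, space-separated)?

c a e d b

Round 4, table 2: round 4 has {b, e} and table 2 has {c, d}, leaving only a.
Round 1, table 1: round 1 has {c, a, d} and table 1 has {b, a}, leaving only e.
Round 1, table 2: round 1 has {c, e, a, d} and table 2 has {c, a, d}, leaving only b.
Round 2, table 1: round 2 has {c, a} and table 1 has {b, e, a}, leaving only d.
Round 4, table 1: round 4 has {b, e, a} and table 1 has {b, e, a, d}, leaving only c.
Round 4, table 4: round 4 has {b, c, e, a} and table 4 has {e, a}, leaving only d.
So round 4 reads: c a e d b.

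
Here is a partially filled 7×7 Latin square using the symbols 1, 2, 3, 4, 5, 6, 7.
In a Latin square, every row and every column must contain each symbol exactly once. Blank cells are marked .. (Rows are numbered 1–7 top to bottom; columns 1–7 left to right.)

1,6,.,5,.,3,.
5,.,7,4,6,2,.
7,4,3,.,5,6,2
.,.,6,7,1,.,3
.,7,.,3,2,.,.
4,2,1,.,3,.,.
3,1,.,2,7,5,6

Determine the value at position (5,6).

Row 1, column 5: row 1 has {1, 3, 5, 6} and column 5 has {1, 2, 3, 5, 6, 7}, leaving only 4.
Row 1, column 3: row 1 has {1, 3, 4, 5, 6} and column 3 has {1, 3, 6, 7}, leaving only 2.
Row 1, column 7: row 1 has {1, 2, 3, 4, 5, 6} and column 7 has {2, 3, 6}, leaving only 7.
Row 2, column 2: row 2 has {2, 4, 5, 6, 7} and column 2 has {1, 2, 4, 6, 7}, leaving only 3.
Row 2, column 7: row 2 has {2, 3, 4, 5, 6, 7} and column 7 has {2, 3, 6, 7}, leaving only 1.
Row 3, column 4: row 3 has {2, 3, 4, 5, 6, 7} and column 4 has {2, 3, 4, 5, 7}, leaving only 1.
Row 4, column 1: row 4 has {1, 3, 6, 7} and column 1 has {1, 3, 4, 5, 7}, leaving only 2.
Row 4, column 2: row 4 has {1, 2, 3, 6, 7} and column 2 has {1, 2, 3, 4, 6, 7}, leaving only 5.
Row 4, column 6: row 4 has {1, 2, 3, 5, 6, 7} and column 6 has {2, 3, 5, 6}, leaving only 4.
Row 5 already has {2, 3, 7} and column 6 already has {2, 3, 4, 5, 6}, so row 5, column 6 must be 1.

1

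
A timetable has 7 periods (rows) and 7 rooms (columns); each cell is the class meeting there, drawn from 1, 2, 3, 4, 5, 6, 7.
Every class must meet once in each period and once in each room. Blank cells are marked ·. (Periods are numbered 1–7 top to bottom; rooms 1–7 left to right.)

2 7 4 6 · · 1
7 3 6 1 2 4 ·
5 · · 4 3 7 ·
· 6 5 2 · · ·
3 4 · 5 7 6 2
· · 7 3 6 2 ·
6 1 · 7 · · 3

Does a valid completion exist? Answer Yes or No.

Period 1, room 5: period 1 has {1, 2, 4, 6, 7} and room 5 has {2, 3, 6, 7}, so it must be 5.
Period 1, room 6: period 1 has {1, 2, 4, 5, 6, 7} and room 6 has {2, 4, 6, 7}, so it must be 3.
Period 2, room 7: period 2 has {1, 2, 3, 4, 6, 7} and room 7 has {1, 2, 3}, so it must be 5.
Period 3, room 2: period 3 has {3, 4, 5, 7} and room 2 has {1, 3, 4, 6, 7}, so it must be 2.
Period 3, room 3: period 3 has {2, 3, 4, 5, 7} and room 3 has {4, 5, 6, 7}, so it must be 1.
Now period 5, room 3: period 5 together with room 3 already contain {1, 2, 3, 4, 5, 6, 7} — every symbol — so nothing can go there. The grid has no valid completion.

No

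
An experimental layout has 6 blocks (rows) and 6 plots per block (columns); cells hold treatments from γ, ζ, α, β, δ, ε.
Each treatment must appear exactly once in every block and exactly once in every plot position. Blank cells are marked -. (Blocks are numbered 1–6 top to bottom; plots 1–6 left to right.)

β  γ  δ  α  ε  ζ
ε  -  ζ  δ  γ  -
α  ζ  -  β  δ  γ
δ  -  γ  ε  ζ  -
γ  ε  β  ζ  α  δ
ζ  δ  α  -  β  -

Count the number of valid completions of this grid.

2

Block 2, plot 2: eliminating its block and plot leaves {α, β}.
Block 2, plot 6: eliminating its block and plot leaves {α, β}.
Block 3, plot 3: eliminating its block and plot leaves {ε}.
Block 4, plot 2: eliminating its block and plot leaves {α, β}.
Block 4, plot 6: eliminating its block and plot leaves {α, β}.
Block 6, plot 4: eliminating its block and plot leaves {γ}.
Block 6, plot 6: eliminating its block and plot leaves {ε}.
Enumerating the assignments across these blanks that avoid any block or plot repeat gives 2 completions.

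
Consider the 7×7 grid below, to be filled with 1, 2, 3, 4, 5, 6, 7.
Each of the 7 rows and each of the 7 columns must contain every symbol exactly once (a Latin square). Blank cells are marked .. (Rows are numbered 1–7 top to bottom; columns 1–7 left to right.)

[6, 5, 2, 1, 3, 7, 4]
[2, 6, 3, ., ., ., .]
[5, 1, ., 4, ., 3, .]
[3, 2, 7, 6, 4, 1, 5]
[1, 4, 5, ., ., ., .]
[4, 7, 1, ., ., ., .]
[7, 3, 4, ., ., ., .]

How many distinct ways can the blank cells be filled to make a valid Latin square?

Row 2, column 4: eliminating its row and column leaves {5, 7}.
Row 2, column 5: eliminating its row and column leaves {1, 5, 7}.
Row 2, column 6: eliminating its row and column leaves {4, 5}.
Row 2, column 7: eliminating its row and column leaves {1, 7}.
Row 3, column 3: eliminating its row and column leaves {6}.
Row 3, column 5: eliminating its row and column leaves {2, 6, 7}.
Row 3, column 7: eliminating its row and column leaves {2, 6, 7}.
Row 5, column 4: eliminating its row and column leaves {2, 3, 7}.
Row 5, column 5: eliminating its row and column leaves {2, 6, 7}.
Row 5, column 6: eliminating its row and column leaves {2, 6}.
Row 5, column 7: eliminating its row and column leaves {2, 3, 6, 7}.
Row 6, column 4: eliminating its row and column leaves {2, 3, 5}.
Row 6, column 5: eliminating its row and column leaves {2, 5, 6}.
Row 6, column 6: eliminating its row and column leaves {2, 5, 6}.
Row 6, column 7: eliminating its row and column leaves {2, 3, 6}.
Row 7, column 4: eliminating its row and column leaves {2, 5}.
Row 7, column 5: eliminating its row and column leaves {1, 2, 5, 6}.
Row 7, column 6: eliminating its row and column leaves {2, 5, 6}.
Row 7, column 7: eliminating its row and column leaves {1, 2, 6}.
Enumerating the assignments across these blanks that avoid any row or column repeat gives 10 completions.

10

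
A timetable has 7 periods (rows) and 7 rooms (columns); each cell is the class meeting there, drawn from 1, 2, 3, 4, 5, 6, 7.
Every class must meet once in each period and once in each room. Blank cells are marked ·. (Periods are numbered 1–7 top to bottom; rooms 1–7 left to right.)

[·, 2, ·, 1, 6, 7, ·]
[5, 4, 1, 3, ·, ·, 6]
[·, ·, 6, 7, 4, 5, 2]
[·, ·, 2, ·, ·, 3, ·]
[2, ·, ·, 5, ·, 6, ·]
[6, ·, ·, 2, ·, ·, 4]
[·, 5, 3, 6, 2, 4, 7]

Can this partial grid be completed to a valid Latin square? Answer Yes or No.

No period or room among the givens repeats a symbol, and propagating forced cells runs into no contradiction.
One valid completion exists (for instance, 4 2 5 1 6 7 3 / 5 4 1 3 7 2 6 / 3 1 6 7 4 5 2 / 7 6 2 4 1 3 5 / 2 7 4 5 3 6 1 / 6 3 7 2 5 1 4 / 1 5 3 6 2 4 7).

Yes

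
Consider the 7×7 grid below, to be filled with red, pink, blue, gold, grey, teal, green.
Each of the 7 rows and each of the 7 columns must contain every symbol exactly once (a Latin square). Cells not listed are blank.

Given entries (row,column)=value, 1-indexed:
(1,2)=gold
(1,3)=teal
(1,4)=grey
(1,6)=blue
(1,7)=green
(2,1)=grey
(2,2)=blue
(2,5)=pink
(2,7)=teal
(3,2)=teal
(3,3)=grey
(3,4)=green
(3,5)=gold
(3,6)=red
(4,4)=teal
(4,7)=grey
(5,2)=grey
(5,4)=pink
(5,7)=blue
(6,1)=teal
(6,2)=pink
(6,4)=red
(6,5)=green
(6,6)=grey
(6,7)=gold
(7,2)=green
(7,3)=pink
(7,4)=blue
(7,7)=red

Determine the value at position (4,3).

Row 1, column 5: row 1 has {blue, gold, grey, teal, green} and column 5 has {pink, gold, green}, leaving only red.
Row 1, column 1: row 1 has {red, blue, gold, grey, teal, green} and column 1 has {grey, teal}, leaving only pink.
Row 2, column 4: row 2 has {pink, blue, grey, teal} and column 4 has {red, pink, blue, grey, teal, green}, leaving only gold.
Row 2, column 6: row 2 has {pink, blue, gold, grey, teal} and column 6 has {red, blue, grey}, leaving only green.
Row 2, column 3: row 2 has {pink, blue, gold, grey, teal, green} and column 3 has {pink, grey, teal}, leaving only red.
Row 3, column 1: row 3 has {red, gold, grey, teal, green} and column 1 has {pink, grey, teal}, leaving only blue.
Row 3, column 7: row 3 has {red, blue, gold, grey, teal, green} and column 7 has {red, blue, gold, grey, teal, green}, leaving only pink.
Row 4, column 2: row 4 has {grey, teal} and column 2 has {pink, blue, gold, grey, teal, green}, leaving only red.
Row 4, column 5: row 4 has {red, grey, teal} and column 5 has {red, pink, gold, green}, leaving only blue.
Row 5, column 5: row 5 has {pink, blue, grey} and column 5 has {red, pink, blue, gold, green}, leaving only teal.
Row 5, column 6: row 5 has {pink, blue, grey, teal} and column 6 has {red, blue, grey, green}, leaving only gold.
Row 4, column 6: row 4 has {red, blue, grey, teal} and column 6 has {red, blue, gold, grey, green}, leaving only pink.
Row 5, column 3: row 5 has {pink, blue, gold, grey, teal} and column 3 has {red, pink, grey, teal}, leaving only green.
Row 4 already has {red, pink, blue, grey, teal} and column 3 already has {red, pink, grey, teal, green}, so row 4, column 3 must be gold.

gold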